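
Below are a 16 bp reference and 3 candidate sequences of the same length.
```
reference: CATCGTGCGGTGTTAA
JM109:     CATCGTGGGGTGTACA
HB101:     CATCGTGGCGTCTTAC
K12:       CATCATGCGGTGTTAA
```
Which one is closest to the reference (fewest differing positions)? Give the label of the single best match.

JM109 differs at 3 positions; HB101 differs at 4 positions; K12 differs at 1 position. The closest is K12.

K12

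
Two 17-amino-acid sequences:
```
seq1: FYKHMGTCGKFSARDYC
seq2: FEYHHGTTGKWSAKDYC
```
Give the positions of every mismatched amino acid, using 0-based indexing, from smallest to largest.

1, 2, 4, 7, 10, 13

Differences at position 1 (Y→E), position 2 (K→Y), position 4 (M→H), position 7 (C→T), position 10 (F→W), position 13 (R→K).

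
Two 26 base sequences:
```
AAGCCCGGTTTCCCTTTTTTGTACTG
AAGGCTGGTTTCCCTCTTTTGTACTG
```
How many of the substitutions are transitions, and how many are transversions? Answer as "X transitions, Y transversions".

Transitions (purine↔purine or pyrimidine↔pyrimidine): 6 C→T, 16 T→C.
Transversions (purine↔pyrimidine): 4 C→G.

2 transitions, 1 transversion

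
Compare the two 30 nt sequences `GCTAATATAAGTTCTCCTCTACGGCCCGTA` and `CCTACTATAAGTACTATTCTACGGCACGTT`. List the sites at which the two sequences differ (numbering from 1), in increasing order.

1, 5, 13, 16, 17, 26, 30

Scanning 1-based: 1: G/C; 5: A/C; 13: T/A; 16: C/A; 17: C/T; 26: C/A; 30: A/T.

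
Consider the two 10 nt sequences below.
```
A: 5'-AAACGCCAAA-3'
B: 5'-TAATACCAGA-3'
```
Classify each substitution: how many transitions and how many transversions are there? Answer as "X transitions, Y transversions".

3 transitions, 1 transversion

Transitions (purine↔purine or pyrimidine↔pyrimidine): 4 C→T, 5 G→A, 9 A→G.
Transversions (purine↔pyrimidine): 1 A→T.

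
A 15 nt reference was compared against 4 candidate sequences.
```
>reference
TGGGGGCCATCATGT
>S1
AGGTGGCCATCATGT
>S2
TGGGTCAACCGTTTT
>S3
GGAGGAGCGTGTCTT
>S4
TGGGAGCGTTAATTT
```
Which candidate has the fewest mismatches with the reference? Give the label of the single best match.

Hamming distances to reference — S1: 2; S2: 9; S3: 9; S4: 5.
Smallest is S1 with 2 mismatches.

S1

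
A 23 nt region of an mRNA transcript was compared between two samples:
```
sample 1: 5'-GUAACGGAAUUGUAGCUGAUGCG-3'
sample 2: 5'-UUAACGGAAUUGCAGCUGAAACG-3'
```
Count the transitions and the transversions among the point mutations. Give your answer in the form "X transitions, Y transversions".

2 transitions, 2 transversions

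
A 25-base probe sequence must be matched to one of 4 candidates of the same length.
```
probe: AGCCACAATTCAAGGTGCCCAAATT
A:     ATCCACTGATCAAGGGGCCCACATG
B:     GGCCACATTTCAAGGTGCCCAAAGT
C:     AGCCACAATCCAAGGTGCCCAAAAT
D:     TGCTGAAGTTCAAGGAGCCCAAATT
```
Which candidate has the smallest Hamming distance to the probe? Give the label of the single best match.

C

Hamming distances to probe — A: 7; B: 3; C: 2; D: 6.
Smallest is C with 2 mismatches.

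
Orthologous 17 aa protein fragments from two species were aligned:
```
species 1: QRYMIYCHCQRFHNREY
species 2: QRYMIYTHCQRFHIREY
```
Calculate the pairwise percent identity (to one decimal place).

2 positions differ (7, 14), so 15 of 17 match: 15/17 = 88.24%.

88.2%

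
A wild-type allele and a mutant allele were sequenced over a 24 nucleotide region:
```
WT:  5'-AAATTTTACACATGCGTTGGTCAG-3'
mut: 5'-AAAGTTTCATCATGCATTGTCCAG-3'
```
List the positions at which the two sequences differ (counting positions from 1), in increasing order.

Scanning 1-based: 4: T/G; 8: A/C; 9: C/A; 10: A/T; 16: G/A; 20: G/T; 21: T/C.

4, 8, 9, 10, 16, 20, 21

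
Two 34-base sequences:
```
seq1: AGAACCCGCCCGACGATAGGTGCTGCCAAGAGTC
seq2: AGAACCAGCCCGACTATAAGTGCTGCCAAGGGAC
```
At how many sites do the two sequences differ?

5

Mismatches (1-based): site 7: C→A; site 15: G→T; site 19: G→A; site 31: A→G; site 33: T→A.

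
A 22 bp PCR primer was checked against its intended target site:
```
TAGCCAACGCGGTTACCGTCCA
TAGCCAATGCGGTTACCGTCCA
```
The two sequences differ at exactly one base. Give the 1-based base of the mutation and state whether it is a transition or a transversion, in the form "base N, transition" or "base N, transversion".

base 8, transition

The sequences differ only at base 8: C→T (pyrimidine→pyrimidine), a transition.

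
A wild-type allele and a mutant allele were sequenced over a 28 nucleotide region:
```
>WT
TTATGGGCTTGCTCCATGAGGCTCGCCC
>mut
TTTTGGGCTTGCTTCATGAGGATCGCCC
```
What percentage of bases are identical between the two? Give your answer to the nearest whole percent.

89%

3 positions differ (3, 14, 22), so 25 of 28 match: 25/28 = 89.29%.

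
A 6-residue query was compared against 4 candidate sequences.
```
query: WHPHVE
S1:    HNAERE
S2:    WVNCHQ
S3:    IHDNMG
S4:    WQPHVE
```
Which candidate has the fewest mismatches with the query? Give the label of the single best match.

S4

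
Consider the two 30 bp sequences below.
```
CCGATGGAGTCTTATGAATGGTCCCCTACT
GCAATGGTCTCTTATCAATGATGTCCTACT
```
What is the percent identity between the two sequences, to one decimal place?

8 positions differ (1, 3, 8, 9, 16, 21, 23, 24), so 22 of 30 match: 22/30 = 73.33%.

73.3%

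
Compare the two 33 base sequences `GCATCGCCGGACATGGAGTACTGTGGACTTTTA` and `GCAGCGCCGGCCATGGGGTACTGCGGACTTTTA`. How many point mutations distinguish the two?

The sequences differ at bases 4, 11, 17, 24 (1-based) — 4 in total.

4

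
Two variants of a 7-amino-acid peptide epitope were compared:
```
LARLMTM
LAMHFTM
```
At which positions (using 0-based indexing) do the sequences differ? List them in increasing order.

Differences at position 2 (R→M), position 3 (L→H), position 4 (M→F).

2, 3, 4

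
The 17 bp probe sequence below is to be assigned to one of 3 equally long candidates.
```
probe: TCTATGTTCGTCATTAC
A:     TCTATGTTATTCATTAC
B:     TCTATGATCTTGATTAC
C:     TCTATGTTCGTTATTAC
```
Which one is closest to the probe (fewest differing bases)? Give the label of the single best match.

C

Hamming distances to probe — A: 2; B: 3; C: 1.
Smallest is C with 1 mismatch.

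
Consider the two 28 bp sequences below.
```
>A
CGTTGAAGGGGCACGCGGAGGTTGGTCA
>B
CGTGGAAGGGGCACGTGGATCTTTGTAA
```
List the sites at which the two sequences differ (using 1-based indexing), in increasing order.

Scanning 1-based: 4: T/G; 16: C/T; 20: G/T; 21: G/C; 24: G/T; 27: C/A.

4, 16, 20, 21, 24, 27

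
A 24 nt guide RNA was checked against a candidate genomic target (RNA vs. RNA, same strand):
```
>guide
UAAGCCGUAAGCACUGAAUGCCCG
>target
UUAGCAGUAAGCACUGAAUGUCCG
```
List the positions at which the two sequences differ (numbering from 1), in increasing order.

Differences at position 2 (A→U), position 6 (C→A), position 21 (C→U).

2, 6, 21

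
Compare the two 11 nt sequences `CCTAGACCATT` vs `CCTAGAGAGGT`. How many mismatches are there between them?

4

Mismatches (1-based): site 7: C→G; site 8: C→A; site 9: A→G; site 10: T→G.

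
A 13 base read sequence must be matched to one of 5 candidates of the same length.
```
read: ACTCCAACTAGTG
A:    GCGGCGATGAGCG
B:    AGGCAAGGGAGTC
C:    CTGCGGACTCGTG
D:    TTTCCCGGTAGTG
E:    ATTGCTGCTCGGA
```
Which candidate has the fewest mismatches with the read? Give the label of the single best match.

D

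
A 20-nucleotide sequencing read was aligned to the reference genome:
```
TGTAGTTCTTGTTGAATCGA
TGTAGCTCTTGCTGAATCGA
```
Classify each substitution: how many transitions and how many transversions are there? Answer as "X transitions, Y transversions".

2 transitions, 0 transversions

Transitions (purine↔purine or pyrimidine↔pyrimidine): 6 T→C, 12 T→C.
Transversions (purine↔pyrimidine): none.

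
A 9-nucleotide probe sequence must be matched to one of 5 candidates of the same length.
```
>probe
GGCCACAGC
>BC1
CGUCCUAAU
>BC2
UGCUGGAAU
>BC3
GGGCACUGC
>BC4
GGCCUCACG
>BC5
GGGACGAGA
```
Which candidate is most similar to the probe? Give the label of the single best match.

BC3

BC1 differs at 6 positions; BC2 differs at 6 positions; BC3 differs at 2 positions; BC4 differs at 3 positions; BC5 differs at 5 positions. The closest is BC3.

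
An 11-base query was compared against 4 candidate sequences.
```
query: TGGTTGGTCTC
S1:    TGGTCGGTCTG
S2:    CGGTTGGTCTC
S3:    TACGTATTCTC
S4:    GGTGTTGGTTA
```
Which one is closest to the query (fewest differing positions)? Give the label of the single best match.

S2

S1 differs at 2 positions; S2 differs at 1 position; S3 differs at 5 positions; S4 differs at 7 positions. The closest is S2.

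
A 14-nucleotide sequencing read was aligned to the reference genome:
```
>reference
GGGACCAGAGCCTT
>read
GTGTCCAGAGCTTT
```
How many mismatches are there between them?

Comparing position by position, 3 sites differ: 2 (G/T), 4 (A/T), 12 (C/T).

3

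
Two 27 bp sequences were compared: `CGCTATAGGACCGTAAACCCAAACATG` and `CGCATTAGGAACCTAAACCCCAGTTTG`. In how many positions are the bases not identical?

The sequences differ at positions 4, 5, 11, 13, 21, 23, 24, 25 (1-based) — 8 in total.

8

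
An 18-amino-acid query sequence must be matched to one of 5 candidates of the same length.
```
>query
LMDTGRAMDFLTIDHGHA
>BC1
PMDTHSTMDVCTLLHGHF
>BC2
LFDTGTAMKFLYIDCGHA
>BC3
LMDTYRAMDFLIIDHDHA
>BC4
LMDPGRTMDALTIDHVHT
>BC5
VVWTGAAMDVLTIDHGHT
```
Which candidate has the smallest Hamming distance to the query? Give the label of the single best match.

BC3

BC1 differs at 9 positions; BC2 differs at 5 positions; BC3 differs at 3 positions; BC4 differs at 5 positions; BC5 differs at 6 positions. The closest is BC3.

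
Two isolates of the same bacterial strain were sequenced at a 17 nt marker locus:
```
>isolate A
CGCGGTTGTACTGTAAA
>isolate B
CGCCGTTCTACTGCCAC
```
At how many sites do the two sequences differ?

Comparing position by position, 5 sites differ: 4 (G/C), 8 (G/C), 14 (T/C), 15 (A/C), 17 (A/C).

5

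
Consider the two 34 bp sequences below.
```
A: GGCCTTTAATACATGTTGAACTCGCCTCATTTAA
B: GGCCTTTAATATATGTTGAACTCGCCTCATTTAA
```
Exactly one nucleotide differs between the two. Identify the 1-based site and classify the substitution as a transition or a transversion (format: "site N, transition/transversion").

site 12, transition

Site 12 changes C→T. C is a pyrimidine and T is a pyrimidine, so this is a transition.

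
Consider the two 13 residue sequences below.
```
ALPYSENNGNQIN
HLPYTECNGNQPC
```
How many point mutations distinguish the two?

5

The sequences differ at positions 1, 5, 7, 12, 13 (1-based) — 5 in total.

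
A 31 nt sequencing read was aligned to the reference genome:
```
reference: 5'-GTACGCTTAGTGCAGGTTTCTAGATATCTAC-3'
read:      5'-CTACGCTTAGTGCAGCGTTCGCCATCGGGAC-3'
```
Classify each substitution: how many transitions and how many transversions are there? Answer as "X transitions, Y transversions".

0 transitions, 10 transversions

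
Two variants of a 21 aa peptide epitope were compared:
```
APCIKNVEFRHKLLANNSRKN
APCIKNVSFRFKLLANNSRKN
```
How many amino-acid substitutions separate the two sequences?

2

Mismatches (1-based): position 8: E→S; position 11: H→F.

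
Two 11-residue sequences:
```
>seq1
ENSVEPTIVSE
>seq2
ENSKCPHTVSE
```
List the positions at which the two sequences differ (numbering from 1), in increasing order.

4, 5, 7, 8

Scanning 1-based: 4: V/K; 5: E/C; 7: T/H; 8: I/T.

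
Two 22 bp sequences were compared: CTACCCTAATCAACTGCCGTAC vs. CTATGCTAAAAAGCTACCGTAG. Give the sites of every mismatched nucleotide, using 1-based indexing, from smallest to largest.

Differences at site 4 (C→T), site 5 (C→G), site 10 (T→A), site 11 (C→A), site 13 (A→G), site 16 (G→A), site 22 (C→G).

4, 5, 10, 11, 13, 16, 22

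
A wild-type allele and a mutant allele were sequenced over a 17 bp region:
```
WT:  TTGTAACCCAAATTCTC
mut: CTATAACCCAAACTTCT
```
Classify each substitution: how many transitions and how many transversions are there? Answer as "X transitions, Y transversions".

6 transitions, 0 transversions

Mismatches (1-based):
base 1: T→C (pyrimidine→pyrimidine, transition)
base 3: G→A (purine→purine, transition)
base 13: T→C (pyrimidine→pyrimidine, transition)
base 15: C→T (pyrimidine→pyrimidine, transition)
base 16: T→C (pyrimidine→pyrimidine, transition)
base 17: C→T (pyrimidine→pyrimidine, transition)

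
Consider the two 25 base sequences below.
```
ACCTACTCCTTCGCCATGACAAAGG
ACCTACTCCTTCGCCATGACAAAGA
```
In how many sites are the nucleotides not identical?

1

Mismatches (1-based): site 25: G→A.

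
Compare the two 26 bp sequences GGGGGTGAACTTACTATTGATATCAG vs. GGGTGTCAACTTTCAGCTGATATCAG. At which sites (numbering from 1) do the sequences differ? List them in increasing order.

4, 7, 13, 15, 16, 17

Scanning 1-based: 4: G/T; 7: G/C; 13: A/T; 15: T/A; 16: A/G; 17: T/C.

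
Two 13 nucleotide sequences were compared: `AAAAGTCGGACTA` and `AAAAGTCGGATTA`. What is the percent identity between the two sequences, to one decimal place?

92.3%

1 position differs (11), so 12 of 13 match: 12/13 = 92.31%.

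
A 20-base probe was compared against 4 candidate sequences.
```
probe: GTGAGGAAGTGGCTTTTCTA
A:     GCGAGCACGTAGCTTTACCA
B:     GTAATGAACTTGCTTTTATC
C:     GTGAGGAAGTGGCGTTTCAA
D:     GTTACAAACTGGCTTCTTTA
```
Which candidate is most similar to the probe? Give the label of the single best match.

C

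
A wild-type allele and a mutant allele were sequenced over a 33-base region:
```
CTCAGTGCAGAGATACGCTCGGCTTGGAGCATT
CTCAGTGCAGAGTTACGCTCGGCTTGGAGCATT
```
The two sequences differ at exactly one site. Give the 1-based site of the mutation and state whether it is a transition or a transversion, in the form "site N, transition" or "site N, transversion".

site 13, transversion

Site 13 changes A→T. A is a purine and T is a pyrimidine, so this is a transversion.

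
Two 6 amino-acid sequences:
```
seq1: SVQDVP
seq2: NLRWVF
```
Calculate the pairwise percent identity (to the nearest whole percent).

17%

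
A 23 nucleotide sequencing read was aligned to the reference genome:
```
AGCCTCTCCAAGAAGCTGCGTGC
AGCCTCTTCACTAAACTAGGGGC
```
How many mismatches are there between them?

7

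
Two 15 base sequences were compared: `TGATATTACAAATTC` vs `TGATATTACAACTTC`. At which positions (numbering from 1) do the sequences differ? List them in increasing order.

12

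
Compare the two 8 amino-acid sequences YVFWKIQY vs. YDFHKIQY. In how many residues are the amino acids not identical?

Comparing position by position, 2 residues differ: 2 (V/D), 4 (W/H).

2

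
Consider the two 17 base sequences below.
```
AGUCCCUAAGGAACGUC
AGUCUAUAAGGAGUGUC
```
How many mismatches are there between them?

The sequences differ at bases 5, 6, 13, 14 (1-based) — 4 in total.

4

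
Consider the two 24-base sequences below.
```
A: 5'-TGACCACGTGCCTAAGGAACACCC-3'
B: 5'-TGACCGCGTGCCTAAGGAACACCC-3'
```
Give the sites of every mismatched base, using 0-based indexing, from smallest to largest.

5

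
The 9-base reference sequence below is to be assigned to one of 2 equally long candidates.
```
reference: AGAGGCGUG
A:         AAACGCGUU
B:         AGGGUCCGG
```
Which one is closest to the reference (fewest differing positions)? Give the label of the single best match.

A

A differs at 3 positions; B differs at 4 positions. The closest is A.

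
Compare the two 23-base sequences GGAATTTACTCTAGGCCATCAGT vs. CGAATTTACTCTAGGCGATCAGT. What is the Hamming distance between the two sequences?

Comparing position by position, 2 positions differ: 1 (G/C), 17 (C/G).

2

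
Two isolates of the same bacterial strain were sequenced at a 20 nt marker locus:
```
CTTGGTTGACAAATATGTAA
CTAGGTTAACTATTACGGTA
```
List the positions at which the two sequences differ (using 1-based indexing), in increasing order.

Differences at position 3 (T→A), position 8 (G→A), position 11 (A→T), position 13 (A→T), position 16 (T→C), position 18 (T→G), position 19 (A→T).

3, 8, 11, 13, 16, 18, 19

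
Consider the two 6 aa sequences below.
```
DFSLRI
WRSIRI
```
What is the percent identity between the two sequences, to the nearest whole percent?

3 positions differ (1, 2, 4), so 3 of 6 match: 3/6 = 50%.

50%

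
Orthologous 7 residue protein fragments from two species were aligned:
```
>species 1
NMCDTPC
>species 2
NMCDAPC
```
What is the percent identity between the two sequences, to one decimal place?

1 position differs (5), so 6 of 7 match: 6/7 = 85.71%.

85.7%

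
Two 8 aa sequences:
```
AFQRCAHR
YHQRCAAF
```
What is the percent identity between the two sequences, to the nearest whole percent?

Mismatches at positions 1, 2, 7, 8 (1-based): 4 of 8.
Identical positions: 4/8 = 50% → 50%.

50%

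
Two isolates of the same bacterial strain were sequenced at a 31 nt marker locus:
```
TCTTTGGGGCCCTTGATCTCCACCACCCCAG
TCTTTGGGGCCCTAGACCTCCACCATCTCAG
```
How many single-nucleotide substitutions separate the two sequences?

The sequences differ at bases 14, 17, 26, 28 (1-based) — 4 in total.

4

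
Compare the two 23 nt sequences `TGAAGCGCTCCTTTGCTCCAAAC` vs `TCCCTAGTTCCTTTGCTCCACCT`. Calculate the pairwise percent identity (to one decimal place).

Mismatches at positions 2, 3, 4, 5, 6, 8, 21, 22, 23 (1-based): 9 of 23.
Identical positions: 14/23 = 60.87% → 60.9%.

60.9%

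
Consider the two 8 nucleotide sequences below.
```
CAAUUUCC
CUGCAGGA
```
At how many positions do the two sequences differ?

Comparing position by position, 7 positions differ: 2 (A/U), 3 (A/G), 4 (U/C), 5 (U/A), 6 (U/G), 7 (C/G), 8 (C/A).

7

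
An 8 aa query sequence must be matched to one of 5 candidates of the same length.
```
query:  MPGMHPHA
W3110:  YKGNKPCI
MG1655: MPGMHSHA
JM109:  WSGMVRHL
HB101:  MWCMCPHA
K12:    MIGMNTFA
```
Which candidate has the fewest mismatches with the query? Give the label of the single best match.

W3110 differs at 6 residues; MG1655 differs at 1 residue; JM109 differs at 5 residues; HB101 differs at 3 residues; K12 differs at 4 residues. The closest is MG1655.

MG1655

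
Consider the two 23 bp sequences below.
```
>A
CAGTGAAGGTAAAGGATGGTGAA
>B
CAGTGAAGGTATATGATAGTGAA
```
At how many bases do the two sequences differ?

3

Mismatches (1-based): base 12: A→T; base 14: G→T; base 18: G→A.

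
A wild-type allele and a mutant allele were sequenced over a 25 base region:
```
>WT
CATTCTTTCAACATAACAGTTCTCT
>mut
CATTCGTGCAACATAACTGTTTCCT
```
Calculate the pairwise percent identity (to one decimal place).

Mismatches at positions 6, 8, 18, 22, 23 (1-based): 5 of 25.
Identical positions: 20/25 = 80% → 80.0%.

80.0%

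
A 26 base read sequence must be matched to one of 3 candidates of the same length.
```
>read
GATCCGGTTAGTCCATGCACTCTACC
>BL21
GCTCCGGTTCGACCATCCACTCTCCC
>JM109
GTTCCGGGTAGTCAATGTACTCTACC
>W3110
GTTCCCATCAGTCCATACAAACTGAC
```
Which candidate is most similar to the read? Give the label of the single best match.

BL21 differs at 5 sites; JM109 differs at 4 sites; W3110 differs at 9 sites. The closest is JM109.

JM109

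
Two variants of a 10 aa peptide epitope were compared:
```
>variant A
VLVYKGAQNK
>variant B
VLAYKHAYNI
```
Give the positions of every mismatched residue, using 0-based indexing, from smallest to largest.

2, 5, 7, 9

Differences at position 2 (V→A), position 5 (G→H), position 7 (Q→Y), position 9 (K→I).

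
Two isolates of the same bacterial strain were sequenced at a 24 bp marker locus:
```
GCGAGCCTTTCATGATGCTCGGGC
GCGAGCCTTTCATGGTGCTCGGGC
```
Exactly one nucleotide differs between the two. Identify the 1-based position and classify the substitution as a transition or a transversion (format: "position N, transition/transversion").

position 15, transition

Position 15 changes A→G. A is a purine and G is a purine, so this is a transition.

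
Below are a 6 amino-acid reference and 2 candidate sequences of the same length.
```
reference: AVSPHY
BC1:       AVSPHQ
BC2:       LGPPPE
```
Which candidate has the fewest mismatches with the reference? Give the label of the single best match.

BC1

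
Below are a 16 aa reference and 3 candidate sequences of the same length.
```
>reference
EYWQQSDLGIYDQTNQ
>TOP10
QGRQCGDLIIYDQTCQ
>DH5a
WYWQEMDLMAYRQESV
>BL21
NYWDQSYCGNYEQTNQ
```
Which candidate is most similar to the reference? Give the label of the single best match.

BL21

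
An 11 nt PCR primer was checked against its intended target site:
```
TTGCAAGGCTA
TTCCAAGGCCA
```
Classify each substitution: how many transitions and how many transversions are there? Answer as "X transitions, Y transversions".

Transitions (purine↔purine or pyrimidine↔pyrimidine): 10 T→C.
Transversions (purine↔pyrimidine): 3 G→C.

1 transition, 1 transversion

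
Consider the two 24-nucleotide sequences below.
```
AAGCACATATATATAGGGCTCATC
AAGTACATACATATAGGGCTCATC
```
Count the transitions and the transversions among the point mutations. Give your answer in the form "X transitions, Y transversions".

Transitions (purine↔purine or pyrimidine↔pyrimidine): 4 C→T, 10 T→C.
Transversions (purine↔pyrimidine): none.

2 transitions, 0 transversions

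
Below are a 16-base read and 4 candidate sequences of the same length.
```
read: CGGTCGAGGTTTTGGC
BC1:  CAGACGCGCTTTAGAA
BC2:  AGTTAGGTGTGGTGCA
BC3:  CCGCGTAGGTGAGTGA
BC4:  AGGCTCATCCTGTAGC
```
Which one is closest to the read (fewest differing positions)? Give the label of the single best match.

BC1

BC1 differs at 7 positions; BC2 differs at 9 positions; BC3 differs at 9 positions; BC4 differs at 9 positions. The closest is BC1.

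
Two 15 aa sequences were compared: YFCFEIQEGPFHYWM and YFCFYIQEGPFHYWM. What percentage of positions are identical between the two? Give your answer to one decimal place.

93.3%

Mismatch at position 5 (1-based): 1 of 15.
Identical positions: 14/15 = 93.33% → 93.3%.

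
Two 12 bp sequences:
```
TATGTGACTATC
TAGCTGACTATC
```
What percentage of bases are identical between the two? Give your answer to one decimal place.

83.3%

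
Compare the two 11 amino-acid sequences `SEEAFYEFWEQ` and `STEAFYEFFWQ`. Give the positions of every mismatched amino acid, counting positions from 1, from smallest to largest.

2, 9, 10

Differences at position 2 (E→T), position 9 (W→F), position 10 (E→W).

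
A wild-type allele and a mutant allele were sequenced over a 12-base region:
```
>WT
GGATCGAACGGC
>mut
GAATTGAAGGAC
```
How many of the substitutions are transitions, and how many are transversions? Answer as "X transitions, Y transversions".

3 transitions, 1 transversion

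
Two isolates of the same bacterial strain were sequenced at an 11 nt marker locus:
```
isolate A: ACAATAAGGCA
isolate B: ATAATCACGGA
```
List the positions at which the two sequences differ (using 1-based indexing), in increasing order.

2, 6, 8, 10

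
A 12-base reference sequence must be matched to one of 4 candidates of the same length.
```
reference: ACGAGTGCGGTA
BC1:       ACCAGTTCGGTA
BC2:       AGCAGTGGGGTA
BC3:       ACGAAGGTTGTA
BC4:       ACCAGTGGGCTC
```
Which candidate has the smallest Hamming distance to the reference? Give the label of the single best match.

BC1

Hamming distances to reference — BC1: 2; BC2: 3; BC3: 4; BC4: 4.
Smallest is BC1 with 2 mismatches.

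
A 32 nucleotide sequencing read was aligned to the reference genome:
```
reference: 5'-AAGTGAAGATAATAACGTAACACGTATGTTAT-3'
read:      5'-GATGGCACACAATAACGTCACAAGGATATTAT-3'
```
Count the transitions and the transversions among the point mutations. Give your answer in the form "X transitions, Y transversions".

Mismatches (1-based):
base 1: A→G (purine→purine, transition)
base 3: G→T (purine→pyrimidine, transversion)
base 4: T→G (pyrimidine→purine, transversion)
base 6: A→C (purine→pyrimidine, transversion)
base 8: G→C (purine→pyrimidine, transversion)
base 10: T→C (pyrimidine→pyrimidine, transition)
base 19: A→C (purine→pyrimidine, transversion)
base 23: C→A (pyrimidine→purine, transversion)
base 25: T→G (pyrimidine→purine, transversion)
base 28: G→A (purine→purine, transition)

3 transitions, 7 transversions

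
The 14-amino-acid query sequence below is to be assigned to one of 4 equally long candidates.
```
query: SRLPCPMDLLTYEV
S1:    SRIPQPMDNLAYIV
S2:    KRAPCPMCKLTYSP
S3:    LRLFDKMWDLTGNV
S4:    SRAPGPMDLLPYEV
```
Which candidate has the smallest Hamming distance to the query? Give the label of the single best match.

S1 differs at 5 residues; S2 differs at 6 residues; S3 differs at 8 residues; S4 differs at 3 residues. The closest is S4.

S4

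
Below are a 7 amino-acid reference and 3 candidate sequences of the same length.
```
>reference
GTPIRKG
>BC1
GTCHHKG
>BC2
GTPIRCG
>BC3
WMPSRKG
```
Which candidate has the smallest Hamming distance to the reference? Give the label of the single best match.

Hamming distances to reference — BC1: 3; BC2: 1; BC3: 3.
Smallest is BC2 with 1 mismatch.

BC2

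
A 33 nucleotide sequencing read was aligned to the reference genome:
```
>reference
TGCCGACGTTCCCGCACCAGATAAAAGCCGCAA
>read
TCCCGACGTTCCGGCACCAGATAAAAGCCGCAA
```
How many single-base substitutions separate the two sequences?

2

The sequences differ at positions 2, 13 (1-based) — 2 in total.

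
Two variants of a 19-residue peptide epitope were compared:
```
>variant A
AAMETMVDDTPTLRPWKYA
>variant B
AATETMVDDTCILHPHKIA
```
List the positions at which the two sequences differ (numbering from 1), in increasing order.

Differences at position 3 (M→T), position 11 (P→C), position 12 (T→I), position 14 (R→H), position 16 (W→H), position 18 (Y→I).

3, 11, 12, 14, 16, 18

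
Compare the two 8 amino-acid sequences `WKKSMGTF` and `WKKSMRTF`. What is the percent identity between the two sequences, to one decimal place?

1 position differs (6), so 7 of 8 match: 7/8 = 87.5%.

87.5%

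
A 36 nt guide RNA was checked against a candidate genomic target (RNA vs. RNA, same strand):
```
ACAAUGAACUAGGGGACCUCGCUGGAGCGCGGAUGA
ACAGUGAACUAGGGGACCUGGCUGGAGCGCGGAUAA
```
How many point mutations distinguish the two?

Mismatches (1-based): site 4: A→G; site 20: C→G; site 35: G→A.

3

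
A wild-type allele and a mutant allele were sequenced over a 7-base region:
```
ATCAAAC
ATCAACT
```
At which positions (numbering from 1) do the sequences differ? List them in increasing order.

6, 7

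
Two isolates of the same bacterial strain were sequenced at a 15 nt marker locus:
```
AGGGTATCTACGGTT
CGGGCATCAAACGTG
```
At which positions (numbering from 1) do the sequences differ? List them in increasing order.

1, 5, 9, 11, 12, 15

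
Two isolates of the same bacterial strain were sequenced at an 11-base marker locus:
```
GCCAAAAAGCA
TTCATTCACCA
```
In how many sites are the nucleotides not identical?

The sequences differ at sites 1, 2, 5, 6, 7, 9 (1-based) — 6 in total.

6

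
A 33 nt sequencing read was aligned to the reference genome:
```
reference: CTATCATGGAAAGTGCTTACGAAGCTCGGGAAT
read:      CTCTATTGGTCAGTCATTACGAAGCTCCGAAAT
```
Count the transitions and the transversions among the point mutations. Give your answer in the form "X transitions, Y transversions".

Mismatches (1-based):
base 3: A→C (purine→pyrimidine, transversion)
base 5: C→A (pyrimidine→purine, transversion)
base 6: A→T (purine→pyrimidine, transversion)
base 10: A→T (purine→pyrimidine, transversion)
base 11: A→C (purine→pyrimidine, transversion)
base 15: G→C (purine→pyrimidine, transversion)
base 16: C→A (pyrimidine→purine, transversion)
base 28: G→C (purine→pyrimidine, transversion)
base 30: G→A (purine→purine, transition)

1 transition, 8 transversions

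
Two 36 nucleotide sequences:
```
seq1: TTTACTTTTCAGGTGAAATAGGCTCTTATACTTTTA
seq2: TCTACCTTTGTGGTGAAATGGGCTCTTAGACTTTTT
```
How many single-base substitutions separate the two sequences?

Comparing position by position, 7 positions differ: 2 (T/C), 6 (T/C), 10 (C/G), 11 (A/T), 20 (A/G), 29 (T/G), 36 (A/T).

7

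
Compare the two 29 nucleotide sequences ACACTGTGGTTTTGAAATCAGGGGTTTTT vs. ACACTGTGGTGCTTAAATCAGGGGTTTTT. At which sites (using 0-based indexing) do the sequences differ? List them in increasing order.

10, 11, 13

Differences at site 10 (T→G), site 11 (T→C), site 13 (G→T).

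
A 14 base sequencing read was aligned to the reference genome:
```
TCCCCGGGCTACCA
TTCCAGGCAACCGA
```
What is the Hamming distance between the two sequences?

Mismatches (1-based): site 2: C→T; site 5: C→A; site 8: G→C; site 9: C→A; site 10: T→A; site 11: A→C; site 13: C→G.

7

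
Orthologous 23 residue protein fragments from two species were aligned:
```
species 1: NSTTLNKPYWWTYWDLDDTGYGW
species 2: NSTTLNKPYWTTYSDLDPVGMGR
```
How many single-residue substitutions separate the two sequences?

6

The sequences differ at residues 11, 14, 18, 19, 21, 23 (1-based) — 6 in total.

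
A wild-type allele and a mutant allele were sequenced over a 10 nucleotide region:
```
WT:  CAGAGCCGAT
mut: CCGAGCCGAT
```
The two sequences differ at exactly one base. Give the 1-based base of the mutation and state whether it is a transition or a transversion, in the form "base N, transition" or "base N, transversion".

base 2, transversion

Base 2 changes A→C. A is a purine and C is a pyrimidine, so this is a transversion.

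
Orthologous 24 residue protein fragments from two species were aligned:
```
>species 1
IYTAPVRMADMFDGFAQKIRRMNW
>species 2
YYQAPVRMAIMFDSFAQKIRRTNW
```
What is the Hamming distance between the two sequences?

5

Comparing position by position, 5 residues differ: 1 (I/Y), 3 (T/Q), 10 (D/I), 14 (G/S), 22 (M/T).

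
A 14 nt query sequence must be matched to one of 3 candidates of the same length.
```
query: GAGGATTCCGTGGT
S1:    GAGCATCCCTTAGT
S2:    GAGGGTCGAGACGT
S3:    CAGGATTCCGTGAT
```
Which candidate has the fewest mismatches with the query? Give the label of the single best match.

S1 differs at 4 bases; S2 differs at 6 bases; S3 differs at 2 bases. The closest is S3.

S3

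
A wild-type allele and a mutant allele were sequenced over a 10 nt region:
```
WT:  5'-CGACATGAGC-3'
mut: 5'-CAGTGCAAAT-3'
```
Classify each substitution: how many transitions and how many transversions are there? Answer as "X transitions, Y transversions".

Transitions (purine↔purine or pyrimidine↔pyrimidine): 2 G→A, 3 A→G, 4 C→T, 5 A→G, 6 T→C, 7 G→A, 9 G→A, 10 C→T.
Transversions (purine↔pyrimidine): none.

8 transitions, 0 transversions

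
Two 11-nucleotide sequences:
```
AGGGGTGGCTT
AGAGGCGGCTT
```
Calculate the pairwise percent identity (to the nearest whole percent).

Mismatches at positions 3, 6 (1-based): 2 of 11.
Identical positions: 9/11 = 81.82% → 82%.

82%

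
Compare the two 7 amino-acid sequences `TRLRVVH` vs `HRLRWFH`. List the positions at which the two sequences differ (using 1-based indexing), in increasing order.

Differences at position 1 (T→H), position 5 (V→W), position 6 (V→F).

1, 5, 6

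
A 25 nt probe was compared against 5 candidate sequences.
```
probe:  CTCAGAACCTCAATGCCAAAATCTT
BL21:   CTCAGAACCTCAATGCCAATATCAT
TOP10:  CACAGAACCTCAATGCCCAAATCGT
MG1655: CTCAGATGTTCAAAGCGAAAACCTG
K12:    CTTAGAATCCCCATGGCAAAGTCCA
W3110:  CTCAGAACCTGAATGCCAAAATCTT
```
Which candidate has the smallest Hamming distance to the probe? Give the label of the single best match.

Hamming distances to probe — BL21: 2; TOP10: 3; MG1655: 7; K12: 8; W3110: 1.
Smallest is W3110 with 1 mismatch.

W3110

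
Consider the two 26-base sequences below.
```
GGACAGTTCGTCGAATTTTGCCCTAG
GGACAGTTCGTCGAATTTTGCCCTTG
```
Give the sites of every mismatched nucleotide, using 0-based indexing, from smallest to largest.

Differences at site 24 (A→T).

24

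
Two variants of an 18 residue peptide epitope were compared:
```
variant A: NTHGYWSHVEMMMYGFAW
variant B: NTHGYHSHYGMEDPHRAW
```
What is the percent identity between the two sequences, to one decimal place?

Mismatches at positions 6, 9, 10, 12, 13, 14, 15, 16 (1-based): 8 of 18.
Identical positions: 10/18 = 55.56% → 55.6%.

55.6%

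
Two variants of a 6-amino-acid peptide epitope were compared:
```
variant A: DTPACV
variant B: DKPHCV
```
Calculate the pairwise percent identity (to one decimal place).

66.7%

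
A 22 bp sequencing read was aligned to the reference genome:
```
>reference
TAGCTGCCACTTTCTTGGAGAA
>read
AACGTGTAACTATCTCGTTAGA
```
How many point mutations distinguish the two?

Comparing position by position, 11 sites differ: 1 (T/A), 3 (G/C), 4 (C/G), 7 (C/T), 8 (C/A), 12 (T/A), 16 (T/C), 18 (G/T), 19 (A/T), 20 (G/A), 21 (A/G).

11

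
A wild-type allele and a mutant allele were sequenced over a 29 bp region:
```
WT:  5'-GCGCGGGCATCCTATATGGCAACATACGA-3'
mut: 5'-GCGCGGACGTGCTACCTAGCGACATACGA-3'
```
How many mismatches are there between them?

7

Mismatches (1-based): position 7: G→A; position 9: A→G; position 11: C→G; position 15: T→C; position 16: A→C; position 18: G→A; position 21: A→G.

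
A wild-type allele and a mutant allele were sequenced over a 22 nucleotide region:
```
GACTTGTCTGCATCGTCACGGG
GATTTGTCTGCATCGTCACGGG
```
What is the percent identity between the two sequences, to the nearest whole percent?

95%

Mismatch at position 3 (1-based): 1 of 22.
Identical positions: 21/22 = 95.45% → 95%.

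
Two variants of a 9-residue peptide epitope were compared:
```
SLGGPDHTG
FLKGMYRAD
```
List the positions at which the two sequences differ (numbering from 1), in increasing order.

Differences at position 1 (S→F), position 3 (G→K), position 5 (P→M), position 6 (D→Y), position 7 (H→R), position 8 (T→A), position 9 (G→D).

1, 3, 5, 6, 7, 8, 9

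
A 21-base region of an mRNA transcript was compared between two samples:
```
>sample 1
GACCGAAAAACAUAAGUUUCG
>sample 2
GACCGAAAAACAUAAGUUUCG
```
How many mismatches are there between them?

0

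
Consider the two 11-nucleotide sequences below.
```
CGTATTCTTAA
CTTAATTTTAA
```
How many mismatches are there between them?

Comparing position by position, 3 sites differ: 2 (G/T), 5 (T/A), 7 (C/T).

3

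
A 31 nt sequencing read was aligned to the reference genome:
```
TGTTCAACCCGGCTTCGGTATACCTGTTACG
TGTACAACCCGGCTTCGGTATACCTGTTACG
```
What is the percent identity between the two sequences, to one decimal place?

96.8%

1 position differs (4), so 30 of 31 match: 30/31 = 96.77%.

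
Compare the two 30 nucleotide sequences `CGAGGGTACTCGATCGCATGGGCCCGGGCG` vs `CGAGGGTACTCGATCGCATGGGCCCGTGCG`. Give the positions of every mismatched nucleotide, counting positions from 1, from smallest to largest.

27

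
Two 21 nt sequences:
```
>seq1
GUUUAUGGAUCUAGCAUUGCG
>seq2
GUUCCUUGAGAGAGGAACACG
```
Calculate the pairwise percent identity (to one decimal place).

52.4%

Mismatches at positions 4, 5, 7, 10, 11, 12, 15, 17, 18, 19 (1-based): 10 of 21.
Identical positions: 11/21 = 52.38% → 52.4%.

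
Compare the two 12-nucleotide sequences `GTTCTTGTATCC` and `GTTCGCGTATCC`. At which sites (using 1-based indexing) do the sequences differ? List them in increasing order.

5, 6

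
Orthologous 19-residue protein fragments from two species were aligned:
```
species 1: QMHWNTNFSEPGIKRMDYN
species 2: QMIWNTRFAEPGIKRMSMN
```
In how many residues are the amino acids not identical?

5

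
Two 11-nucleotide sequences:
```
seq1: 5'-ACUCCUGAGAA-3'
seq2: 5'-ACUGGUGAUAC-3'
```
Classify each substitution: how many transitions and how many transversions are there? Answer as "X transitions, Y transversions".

0 transitions, 4 transversions

Transitions (purine↔purine or pyrimidine↔pyrimidine): none.
Transversions (purine↔pyrimidine): 4 C→G, 5 C→G, 9 G→U, 11 A→C.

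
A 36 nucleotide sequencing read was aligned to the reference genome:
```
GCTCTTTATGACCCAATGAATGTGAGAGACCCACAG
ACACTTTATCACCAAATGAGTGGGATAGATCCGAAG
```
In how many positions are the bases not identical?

10

Comparing position by position, 10 positions differ: 1 (G/A), 3 (T/A), 10 (G/C), 14 (C/A), 20 (A/G), 23 (T/G), 26 (G/T), 30 (C/T), 33 (A/G), 34 (C/A).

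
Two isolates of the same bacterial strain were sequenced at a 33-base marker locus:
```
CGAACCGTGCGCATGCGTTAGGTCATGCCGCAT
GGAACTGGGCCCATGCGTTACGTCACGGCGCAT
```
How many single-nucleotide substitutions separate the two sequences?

7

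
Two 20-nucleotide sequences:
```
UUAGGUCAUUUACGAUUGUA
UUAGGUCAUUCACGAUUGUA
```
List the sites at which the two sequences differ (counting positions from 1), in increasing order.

Differences at site 11 (U→C).

11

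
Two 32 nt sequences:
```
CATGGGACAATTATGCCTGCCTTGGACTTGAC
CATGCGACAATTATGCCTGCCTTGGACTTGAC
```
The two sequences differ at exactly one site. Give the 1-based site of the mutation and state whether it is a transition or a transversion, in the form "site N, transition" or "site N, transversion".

site 5, transversion

The sequences differ only at site 5: G→C (purine→pyrimidine), a transversion.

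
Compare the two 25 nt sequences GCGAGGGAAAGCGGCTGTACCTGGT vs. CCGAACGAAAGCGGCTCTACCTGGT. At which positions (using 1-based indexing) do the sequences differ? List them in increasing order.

1, 5, 6, 17

Differences at position 1 (G→C), position 5 (G→A), position 6 (G→C), position 17 (G→C).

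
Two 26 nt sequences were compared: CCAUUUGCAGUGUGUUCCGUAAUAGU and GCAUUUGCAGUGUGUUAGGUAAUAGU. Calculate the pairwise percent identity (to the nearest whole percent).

3 positions differ (1, 17, 18), so 23 of 26 match: 23/26 = 88.46%.

88%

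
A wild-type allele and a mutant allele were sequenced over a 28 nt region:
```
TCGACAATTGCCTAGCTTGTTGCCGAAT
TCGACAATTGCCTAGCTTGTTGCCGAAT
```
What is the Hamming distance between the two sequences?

0

The two sequences are identical at every position.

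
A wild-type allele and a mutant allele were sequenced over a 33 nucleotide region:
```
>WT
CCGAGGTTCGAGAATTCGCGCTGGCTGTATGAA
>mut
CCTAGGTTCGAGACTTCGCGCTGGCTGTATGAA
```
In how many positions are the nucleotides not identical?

Comparing position by position, 2 positions differ: 3 (G/T), 14 (A/C).

2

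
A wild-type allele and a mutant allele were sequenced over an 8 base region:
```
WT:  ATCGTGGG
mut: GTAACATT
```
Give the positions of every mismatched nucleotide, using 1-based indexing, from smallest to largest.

1, 3, 4, 5, 6, 7, 8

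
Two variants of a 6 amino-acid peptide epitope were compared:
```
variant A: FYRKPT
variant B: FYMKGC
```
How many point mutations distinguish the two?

Comparing position by position, 3 positions differ: 3 (R/M), 5 (P/G), 6 (T/C).

3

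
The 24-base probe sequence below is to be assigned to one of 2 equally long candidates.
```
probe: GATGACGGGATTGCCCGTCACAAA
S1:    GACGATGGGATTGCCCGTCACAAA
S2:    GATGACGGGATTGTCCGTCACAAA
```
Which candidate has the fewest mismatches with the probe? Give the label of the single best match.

S2

S1 differs at 2 bases; S2 differs at 1 base. The closest is S2.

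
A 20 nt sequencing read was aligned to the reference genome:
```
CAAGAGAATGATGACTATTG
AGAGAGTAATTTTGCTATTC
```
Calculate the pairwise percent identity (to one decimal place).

55.0%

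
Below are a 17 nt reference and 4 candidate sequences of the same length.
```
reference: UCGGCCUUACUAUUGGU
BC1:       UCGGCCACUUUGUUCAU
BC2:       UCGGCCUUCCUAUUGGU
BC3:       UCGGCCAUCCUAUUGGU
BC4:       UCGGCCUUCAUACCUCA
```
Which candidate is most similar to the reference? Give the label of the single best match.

Hamming distances to reference — BC1: 7; BC2: 1; BC3: 2; BC4: 7.
Smallest is BC2 with 1 mismatch.

BC2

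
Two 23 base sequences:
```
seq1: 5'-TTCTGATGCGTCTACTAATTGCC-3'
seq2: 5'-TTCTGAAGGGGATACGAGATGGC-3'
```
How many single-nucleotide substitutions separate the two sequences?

8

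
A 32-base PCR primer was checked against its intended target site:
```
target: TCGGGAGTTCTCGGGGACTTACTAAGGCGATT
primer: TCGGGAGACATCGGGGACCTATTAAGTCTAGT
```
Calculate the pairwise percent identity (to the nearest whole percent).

75%

8 positions differ (8, 9, 10, 19, 22, 27, 29, 31), so 24 of 32 match: 24/32 = 75%.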